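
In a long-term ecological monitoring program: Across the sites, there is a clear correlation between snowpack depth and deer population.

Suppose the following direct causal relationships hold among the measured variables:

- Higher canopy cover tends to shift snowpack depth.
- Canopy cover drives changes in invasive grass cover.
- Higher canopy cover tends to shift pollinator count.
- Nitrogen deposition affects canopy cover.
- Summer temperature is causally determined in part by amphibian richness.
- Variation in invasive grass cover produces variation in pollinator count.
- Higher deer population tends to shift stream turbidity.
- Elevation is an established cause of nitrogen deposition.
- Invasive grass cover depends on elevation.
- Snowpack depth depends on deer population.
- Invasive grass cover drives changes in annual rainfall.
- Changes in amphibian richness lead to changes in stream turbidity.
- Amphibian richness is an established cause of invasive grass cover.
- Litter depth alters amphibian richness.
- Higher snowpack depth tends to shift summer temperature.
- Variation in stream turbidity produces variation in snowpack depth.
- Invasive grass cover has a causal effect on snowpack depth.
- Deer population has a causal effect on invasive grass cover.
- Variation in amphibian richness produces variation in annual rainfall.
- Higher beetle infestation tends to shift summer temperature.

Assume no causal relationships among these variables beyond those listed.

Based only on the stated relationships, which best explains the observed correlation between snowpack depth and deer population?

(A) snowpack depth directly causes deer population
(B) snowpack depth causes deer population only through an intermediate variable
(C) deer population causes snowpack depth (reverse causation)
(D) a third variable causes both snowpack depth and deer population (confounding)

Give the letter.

C

The stated link runs deer population → snowpack depth; snowpack depth has no causal path to deer population. No variable causes both, so confounding is ruled out. The correlation reflects reverse causation.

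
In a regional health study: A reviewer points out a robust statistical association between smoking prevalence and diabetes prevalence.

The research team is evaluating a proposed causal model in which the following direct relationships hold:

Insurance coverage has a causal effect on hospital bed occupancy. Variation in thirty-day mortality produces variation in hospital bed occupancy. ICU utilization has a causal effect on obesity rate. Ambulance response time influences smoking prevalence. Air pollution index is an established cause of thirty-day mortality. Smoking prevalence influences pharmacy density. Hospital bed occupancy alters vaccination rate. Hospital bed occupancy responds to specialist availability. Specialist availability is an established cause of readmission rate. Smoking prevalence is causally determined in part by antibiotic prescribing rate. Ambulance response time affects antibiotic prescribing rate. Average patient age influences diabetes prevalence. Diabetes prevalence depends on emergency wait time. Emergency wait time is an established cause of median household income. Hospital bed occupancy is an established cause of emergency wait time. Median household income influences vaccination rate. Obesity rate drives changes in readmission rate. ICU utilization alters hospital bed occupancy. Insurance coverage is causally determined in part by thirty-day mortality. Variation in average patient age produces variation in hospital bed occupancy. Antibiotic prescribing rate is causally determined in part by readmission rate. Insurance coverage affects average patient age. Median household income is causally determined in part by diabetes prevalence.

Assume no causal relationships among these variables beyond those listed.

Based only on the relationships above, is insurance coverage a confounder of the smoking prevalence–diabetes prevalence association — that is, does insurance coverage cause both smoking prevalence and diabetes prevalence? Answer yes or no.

no

Insurance coverage has no stated causal path to smoking prevalence. A confounder must cause both variables, so insurance coverage does not qualify.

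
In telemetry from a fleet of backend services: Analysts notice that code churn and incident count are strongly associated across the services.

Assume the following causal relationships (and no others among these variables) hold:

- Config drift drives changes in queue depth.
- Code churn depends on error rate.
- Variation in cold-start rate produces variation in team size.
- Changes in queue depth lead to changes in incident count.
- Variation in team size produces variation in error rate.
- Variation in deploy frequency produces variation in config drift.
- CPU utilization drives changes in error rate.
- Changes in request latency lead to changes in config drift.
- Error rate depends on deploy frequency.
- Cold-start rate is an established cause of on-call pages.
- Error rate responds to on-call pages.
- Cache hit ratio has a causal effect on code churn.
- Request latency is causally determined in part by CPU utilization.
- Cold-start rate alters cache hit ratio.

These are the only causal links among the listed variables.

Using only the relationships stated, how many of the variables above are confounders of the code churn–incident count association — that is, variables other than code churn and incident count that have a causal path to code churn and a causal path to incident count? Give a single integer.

The common causes are: CPU utilization (to code churn via CPU utilization → error rate → code churn; to incident count via CPU utilization → request latency → config drift → queue depth → incident count); deploy frequency (to code churn via deploy frequency → error rate → code churn; to incident count via deploy frequency → config drift → queue depth → incident count).
Every other variable lacks a causal path to at least one of code churn and incident count.

2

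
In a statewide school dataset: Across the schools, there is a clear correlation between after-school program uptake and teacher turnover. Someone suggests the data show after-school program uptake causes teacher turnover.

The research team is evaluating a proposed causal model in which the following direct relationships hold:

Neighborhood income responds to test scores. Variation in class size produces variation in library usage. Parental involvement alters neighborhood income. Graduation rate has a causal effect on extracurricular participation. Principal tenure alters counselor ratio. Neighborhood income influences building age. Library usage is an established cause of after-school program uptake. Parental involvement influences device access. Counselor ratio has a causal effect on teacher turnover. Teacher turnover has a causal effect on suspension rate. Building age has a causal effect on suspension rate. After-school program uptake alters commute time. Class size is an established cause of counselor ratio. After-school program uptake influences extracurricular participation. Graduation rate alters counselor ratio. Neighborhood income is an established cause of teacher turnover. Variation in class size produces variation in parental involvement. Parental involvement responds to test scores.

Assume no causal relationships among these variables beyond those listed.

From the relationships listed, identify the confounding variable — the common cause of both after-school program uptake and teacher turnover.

class size

Class size has a causal path to after-school program uptake (class size → library usage → after-school program uptake) and a separate causal path to teacher turnover (class size → counselor ratio → teacher turnover), so it is a common cause of both.
No stated relationship gives after-school program uptake a causal route to teacher turnover, so the correlation is explained by the shared upstream cause rather than a direct effect.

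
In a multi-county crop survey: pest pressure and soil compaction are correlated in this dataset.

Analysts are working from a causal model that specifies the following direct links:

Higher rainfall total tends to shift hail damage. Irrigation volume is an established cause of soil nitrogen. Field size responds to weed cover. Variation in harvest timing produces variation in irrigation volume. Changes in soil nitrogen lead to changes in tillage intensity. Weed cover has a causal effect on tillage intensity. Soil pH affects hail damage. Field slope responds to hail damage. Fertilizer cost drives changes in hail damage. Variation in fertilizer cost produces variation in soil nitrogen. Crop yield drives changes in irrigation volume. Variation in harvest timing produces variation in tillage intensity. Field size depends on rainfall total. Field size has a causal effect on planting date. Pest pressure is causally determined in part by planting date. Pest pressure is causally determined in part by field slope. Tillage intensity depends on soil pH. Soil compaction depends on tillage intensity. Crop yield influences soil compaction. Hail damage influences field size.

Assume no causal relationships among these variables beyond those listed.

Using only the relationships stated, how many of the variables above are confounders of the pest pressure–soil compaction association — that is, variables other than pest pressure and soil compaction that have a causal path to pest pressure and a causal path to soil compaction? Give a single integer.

3

The common causes are: fertilizer cost (to pest pressure via fertilizer cost → hail damage → field slope → pest pressure; to soil compaction via fertilizer cost → soil nitrogen → tillage intensity → soil compaction); soil pH (to pest pressure via soil pH → hail damage → field slope → pest pressure; to soil compaction via soil pH → tillage intensity → soil compaction); weed cover (to pest pressure via weed cover → field size → planting date → pest pressure; to soil compaction via weed cover → tillage intensity → soil compaction).
Every other variable lacks a causal path to at least one of pest pressure and soil compaction.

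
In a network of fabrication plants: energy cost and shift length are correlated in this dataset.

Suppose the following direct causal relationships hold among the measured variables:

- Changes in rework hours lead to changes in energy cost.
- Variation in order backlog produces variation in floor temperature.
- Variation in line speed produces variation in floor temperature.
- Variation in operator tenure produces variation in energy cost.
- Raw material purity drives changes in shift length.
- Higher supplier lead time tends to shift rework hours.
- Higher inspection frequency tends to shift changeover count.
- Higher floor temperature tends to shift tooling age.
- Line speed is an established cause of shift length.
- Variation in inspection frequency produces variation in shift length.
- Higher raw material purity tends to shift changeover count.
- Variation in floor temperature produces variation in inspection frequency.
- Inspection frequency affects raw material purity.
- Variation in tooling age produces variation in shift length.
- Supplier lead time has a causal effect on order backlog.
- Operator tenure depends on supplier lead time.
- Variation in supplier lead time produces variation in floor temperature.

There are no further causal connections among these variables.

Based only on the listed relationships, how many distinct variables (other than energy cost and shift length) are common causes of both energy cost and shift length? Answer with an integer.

1

The common causes are: supplier lead time (to energy cost via supplier lead time → operator tenure → energy cost; to shift length via supplier lead time → floor temperature → tooling age → shift length).
Every other variable lacks a causal path to at least one of energy cost and shift length.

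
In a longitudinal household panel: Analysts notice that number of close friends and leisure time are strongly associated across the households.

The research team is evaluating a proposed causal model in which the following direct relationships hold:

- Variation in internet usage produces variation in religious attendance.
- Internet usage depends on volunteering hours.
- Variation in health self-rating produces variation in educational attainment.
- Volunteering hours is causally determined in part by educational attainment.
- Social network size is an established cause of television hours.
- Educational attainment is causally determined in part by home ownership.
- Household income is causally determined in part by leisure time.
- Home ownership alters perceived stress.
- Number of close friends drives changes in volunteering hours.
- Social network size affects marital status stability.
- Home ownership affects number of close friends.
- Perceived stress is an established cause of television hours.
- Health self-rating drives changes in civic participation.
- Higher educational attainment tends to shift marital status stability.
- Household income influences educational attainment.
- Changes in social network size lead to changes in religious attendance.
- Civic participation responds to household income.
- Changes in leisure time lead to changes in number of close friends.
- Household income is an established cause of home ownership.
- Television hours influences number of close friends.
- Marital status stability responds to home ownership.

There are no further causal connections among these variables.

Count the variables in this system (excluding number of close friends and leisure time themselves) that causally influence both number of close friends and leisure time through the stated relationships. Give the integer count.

No listed variable has a causal path to both number of close friends and leisure time, so there are no common causes.

0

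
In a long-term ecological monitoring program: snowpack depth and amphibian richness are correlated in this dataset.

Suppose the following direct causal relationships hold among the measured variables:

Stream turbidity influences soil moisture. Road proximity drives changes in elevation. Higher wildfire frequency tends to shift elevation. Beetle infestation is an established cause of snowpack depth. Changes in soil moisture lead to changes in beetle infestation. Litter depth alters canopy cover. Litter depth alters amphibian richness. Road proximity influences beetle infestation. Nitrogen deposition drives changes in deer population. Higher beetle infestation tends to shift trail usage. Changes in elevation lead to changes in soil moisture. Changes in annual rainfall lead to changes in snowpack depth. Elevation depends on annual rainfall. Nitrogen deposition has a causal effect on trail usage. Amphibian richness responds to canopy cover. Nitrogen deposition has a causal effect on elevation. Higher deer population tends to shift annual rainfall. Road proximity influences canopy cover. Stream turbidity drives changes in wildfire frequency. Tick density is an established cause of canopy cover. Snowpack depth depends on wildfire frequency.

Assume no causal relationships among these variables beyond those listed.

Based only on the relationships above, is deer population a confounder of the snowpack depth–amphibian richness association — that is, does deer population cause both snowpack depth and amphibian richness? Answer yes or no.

Deer population has no stated causal path to amphibian richness. A confounder must cause both variables, so deer population does not qualify.

no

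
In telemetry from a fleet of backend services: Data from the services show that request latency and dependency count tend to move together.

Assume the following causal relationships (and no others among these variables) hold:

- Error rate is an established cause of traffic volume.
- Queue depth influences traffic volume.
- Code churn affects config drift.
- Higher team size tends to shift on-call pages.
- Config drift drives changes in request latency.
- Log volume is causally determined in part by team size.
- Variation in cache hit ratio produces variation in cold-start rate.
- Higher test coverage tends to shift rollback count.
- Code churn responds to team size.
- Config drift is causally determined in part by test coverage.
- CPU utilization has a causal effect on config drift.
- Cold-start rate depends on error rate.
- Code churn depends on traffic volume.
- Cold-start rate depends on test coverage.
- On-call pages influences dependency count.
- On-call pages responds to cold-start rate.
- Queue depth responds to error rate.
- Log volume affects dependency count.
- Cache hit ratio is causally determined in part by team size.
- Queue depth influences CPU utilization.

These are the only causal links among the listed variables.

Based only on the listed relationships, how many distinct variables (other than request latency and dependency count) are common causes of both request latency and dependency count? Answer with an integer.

The common causes are: error rate (to request latency via error rate → traffic volume → code churn → config drift → request latency; to dependency count via error rate → cold-start rate → on-call pages → dependency count); team size (to request latency via team size → code churn → config drift → request latency; to dependency count via team size → log volume → dependency count); test coverage (to request latency via test coverage → config drift → request latency; to dependency count via test coverage → cold-start rate → on-call pages → dependency count).
Every other variable lacks a causal path to at least one of request latency and dependency count.

3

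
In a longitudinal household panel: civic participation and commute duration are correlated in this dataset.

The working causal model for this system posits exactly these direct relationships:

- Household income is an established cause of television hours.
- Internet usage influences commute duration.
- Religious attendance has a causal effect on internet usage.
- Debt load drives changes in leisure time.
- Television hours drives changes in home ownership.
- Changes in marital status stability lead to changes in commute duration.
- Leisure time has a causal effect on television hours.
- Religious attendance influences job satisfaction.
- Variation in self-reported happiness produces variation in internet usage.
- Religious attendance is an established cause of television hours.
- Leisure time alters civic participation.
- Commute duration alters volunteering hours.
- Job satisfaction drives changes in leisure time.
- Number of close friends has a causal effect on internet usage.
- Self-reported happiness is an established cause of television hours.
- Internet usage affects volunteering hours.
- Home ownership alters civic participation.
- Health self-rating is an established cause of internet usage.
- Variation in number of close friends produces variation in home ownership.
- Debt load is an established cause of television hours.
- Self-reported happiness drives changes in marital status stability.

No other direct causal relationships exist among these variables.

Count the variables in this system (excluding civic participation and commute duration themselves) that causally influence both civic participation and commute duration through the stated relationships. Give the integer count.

The common causes are: number of close friends (to civic participation via number of close friends → home ownership → civic participation; to commute duration via number of close friends → internet usage → commute duration); religious attendance (to civic participation via religious attendance → job satisfaction → leisure time → civic participation; to commute duration via religious attendance → internet usage → commute duration); self-reported happiness (to civic participation via self-reported happiness → television hours → home ownership → civic participation; to commute duration via self-reported happiness → internet usage → commute duration).
Every other variable lacks a causal path to at least one of civic participation and commute duration.

3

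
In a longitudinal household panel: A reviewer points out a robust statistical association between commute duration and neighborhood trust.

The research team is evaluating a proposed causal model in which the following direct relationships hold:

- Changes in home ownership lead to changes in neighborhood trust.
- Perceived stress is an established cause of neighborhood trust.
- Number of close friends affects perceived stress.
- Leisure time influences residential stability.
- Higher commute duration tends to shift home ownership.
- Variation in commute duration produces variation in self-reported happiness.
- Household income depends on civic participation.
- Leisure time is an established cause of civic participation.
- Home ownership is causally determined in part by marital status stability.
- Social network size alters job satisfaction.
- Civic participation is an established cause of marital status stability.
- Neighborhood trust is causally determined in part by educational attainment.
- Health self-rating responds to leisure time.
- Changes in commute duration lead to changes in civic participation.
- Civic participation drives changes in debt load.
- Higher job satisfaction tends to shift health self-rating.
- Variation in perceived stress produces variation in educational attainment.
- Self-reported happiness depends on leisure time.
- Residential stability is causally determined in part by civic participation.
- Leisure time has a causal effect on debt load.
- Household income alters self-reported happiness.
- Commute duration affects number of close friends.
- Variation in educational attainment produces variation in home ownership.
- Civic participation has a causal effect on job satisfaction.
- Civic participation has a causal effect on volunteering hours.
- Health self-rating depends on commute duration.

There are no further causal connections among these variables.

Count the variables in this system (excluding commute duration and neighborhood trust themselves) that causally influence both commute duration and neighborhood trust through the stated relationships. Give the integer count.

No listed variable has a causal path to both commute duration and neighborhood trust, so there are no common causes.

0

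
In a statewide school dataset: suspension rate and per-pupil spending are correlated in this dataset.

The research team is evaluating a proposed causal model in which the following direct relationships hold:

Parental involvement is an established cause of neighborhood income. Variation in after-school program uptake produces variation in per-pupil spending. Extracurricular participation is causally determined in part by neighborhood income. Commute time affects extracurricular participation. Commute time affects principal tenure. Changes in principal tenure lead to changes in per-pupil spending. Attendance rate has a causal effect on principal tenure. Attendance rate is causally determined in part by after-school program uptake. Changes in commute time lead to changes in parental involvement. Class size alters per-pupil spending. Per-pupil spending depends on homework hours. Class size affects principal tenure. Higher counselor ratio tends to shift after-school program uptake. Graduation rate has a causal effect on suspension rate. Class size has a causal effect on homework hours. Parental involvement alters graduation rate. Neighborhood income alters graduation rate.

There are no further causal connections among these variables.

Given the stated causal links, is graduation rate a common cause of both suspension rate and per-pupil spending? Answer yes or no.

no

Graduation rate has no stated causal path to per-pupil spending. A confounder must cause both variables, so graduation rate does not qualify.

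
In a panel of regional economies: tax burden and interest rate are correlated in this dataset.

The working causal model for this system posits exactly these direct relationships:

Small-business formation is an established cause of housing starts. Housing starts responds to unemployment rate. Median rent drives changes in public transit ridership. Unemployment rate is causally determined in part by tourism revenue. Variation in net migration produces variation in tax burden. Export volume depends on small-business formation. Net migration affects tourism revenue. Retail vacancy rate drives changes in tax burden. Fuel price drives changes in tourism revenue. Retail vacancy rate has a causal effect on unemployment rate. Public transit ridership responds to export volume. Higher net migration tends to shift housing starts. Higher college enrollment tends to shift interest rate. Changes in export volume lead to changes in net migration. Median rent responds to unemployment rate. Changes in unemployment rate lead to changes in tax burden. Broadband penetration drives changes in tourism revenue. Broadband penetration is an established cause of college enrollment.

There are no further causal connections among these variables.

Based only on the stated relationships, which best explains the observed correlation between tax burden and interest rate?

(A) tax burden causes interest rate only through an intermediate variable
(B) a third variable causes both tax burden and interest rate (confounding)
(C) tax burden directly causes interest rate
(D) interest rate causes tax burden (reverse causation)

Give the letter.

Broadband penetration causes tax burden (broadband penetration → tourism revenue → unemployment rate → tax burden) and interest rate (broadband penetration → college enrollment → interest rate) — a common cause creating the correlation.
There is no stated path from tax burden to interest rate or from interest rate to tax burden, so neither direct nor reverse causation applies.

B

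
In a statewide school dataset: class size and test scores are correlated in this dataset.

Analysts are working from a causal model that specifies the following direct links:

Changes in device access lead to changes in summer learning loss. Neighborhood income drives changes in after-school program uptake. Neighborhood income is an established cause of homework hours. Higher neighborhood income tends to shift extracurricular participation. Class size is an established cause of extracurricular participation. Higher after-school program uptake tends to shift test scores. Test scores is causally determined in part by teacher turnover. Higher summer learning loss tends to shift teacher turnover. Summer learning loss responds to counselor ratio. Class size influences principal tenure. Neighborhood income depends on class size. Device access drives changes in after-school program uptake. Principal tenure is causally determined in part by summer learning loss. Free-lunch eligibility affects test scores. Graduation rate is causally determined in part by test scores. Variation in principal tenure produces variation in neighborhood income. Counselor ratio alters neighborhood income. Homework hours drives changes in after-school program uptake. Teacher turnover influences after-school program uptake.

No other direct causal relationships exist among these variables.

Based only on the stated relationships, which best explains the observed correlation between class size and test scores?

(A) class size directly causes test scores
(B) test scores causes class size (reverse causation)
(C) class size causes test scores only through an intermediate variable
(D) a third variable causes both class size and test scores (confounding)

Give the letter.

Class size reaches test scores through class size → neighborhood income → after-school program uptake → test scores — an indirect causal chain with no direct class size → test scores link. No variable causes both class size and test scores, so confounding is ruled out; the effect is mediated.

C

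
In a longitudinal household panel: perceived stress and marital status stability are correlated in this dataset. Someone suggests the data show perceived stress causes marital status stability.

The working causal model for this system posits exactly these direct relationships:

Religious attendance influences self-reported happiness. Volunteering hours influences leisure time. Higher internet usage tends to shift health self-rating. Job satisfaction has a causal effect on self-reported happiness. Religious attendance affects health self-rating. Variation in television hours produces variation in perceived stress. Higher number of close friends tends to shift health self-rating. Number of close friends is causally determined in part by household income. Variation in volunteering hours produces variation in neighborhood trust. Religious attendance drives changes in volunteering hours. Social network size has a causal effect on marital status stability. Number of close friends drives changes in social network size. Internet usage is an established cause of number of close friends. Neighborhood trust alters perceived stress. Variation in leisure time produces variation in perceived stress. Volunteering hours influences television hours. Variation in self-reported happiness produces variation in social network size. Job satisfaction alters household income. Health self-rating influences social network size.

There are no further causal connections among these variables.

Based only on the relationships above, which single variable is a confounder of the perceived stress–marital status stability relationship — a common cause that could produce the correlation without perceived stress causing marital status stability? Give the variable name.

Religious attendance has a causal path to perceived stress (religious attendance → volunteering hours → television hours → perceived stress) and a separate causal path to marital status stability (religious attendance → health self-rating → social network size → marital status stability), so it is a common cause of both.
No stated relationship gives perceived stress a causal route to marital status stability, so the correlation is explained by the shared upstream cause rather than a direct effect.

religious attendance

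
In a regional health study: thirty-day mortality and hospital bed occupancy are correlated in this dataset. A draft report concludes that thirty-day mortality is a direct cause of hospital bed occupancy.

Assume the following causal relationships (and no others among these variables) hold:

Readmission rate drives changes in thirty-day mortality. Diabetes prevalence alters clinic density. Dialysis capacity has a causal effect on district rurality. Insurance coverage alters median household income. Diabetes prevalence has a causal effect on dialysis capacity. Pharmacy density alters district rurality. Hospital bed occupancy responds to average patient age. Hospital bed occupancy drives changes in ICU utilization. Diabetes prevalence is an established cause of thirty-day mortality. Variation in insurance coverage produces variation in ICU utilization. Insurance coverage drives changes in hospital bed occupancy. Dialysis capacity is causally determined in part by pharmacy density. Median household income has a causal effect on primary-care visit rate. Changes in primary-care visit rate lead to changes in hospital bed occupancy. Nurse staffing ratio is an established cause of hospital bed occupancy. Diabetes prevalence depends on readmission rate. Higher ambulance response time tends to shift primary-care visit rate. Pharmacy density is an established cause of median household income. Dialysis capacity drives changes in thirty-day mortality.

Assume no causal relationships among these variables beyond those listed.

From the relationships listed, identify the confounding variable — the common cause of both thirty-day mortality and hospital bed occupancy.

pharmacy density

Pharmacy density has a causal path to thirty-day mortality (pharmacy density → dialysis capacity → thirty-day mortality) and a separate causal path to hospital bed occupancy (pharmacy density → median household income → primary-care visit rate → hospital bed occupancy), so it is a common cause of both.
No stated relationship gives thirty-day mortality a causal route to hospital bed occupancy, so the correlation is explained by the shared upstream cause rather than a direct effect.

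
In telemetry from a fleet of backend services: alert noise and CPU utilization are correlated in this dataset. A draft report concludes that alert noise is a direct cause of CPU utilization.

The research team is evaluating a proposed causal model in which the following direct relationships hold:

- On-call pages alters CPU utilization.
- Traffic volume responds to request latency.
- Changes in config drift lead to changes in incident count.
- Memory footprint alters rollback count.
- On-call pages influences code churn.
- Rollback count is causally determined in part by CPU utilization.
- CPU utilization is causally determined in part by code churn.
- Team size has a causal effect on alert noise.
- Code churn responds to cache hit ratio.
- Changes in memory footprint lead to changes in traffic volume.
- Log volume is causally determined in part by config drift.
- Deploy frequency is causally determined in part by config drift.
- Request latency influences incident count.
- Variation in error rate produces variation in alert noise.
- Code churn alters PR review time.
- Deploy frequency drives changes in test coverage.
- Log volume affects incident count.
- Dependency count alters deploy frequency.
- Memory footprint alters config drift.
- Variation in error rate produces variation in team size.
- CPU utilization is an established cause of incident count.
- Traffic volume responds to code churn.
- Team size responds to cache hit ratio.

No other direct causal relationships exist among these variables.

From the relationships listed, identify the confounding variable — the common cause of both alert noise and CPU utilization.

cache hit ratio

Cache hit ratio has a causal path to alert noise (cache hit ratio → team size → alert noise) and a separate causal path to CPU utilization (cache hit ratio → code churn → CPU utilization), so it is a common cause of both.
No stated relationship gives alert noise a causal route to CPU utilization, so the correlation is explained by the shared upstream cause rather than a direct effect.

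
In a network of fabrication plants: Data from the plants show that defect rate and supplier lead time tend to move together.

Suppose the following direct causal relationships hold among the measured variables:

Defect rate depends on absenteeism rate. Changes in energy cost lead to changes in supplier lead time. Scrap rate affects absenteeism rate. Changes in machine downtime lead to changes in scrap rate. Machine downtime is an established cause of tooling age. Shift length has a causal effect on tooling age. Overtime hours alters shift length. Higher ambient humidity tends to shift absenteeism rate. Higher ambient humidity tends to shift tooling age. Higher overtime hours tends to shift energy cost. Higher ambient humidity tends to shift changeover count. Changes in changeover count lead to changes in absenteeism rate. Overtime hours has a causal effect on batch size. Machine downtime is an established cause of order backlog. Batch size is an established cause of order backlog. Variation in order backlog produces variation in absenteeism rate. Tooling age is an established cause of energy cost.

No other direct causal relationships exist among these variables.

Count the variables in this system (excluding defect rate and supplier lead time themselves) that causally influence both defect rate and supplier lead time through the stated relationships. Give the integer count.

3

The common causes are: ambient humidity (to defect rate via ambient humidity → absenteeism rate → defect rate; to supplier lead time via ambient humidity → tooling age → energy cost → supplier lead time); machine downtime (to defect rate via machine downtime → order backlog → absenteeism rate → defect rate; to supplier lead time via machine downtime → tooling age → energy cost → supplier lead time); overtime hours (to defect rate via overtime hours → batch size → order backlog → absenteeism rate → defect rate; to supplier lead time via overtime hours → energy cost → supplier lead time).
Every other variable lacks a causal path to at least one of defect rate and supplier lead time.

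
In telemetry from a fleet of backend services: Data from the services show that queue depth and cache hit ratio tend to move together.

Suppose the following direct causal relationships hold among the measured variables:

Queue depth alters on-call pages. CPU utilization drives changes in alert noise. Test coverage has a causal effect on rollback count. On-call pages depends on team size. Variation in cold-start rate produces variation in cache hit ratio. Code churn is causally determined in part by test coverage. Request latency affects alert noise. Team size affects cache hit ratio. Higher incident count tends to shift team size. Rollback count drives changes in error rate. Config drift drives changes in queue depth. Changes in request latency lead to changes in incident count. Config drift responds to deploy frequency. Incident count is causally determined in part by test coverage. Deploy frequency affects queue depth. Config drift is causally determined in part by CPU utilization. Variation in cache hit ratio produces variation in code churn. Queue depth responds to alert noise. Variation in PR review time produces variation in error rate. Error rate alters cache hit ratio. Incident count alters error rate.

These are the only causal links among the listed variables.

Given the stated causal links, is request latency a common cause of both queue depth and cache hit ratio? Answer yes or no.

Request latency has a causal path to queue depth (request latency → alert noise → queue depth) and to cache hit ratio (request latency → incident count → error rate → cache hit ratio), so it is a common cause of both — a confounder.

yes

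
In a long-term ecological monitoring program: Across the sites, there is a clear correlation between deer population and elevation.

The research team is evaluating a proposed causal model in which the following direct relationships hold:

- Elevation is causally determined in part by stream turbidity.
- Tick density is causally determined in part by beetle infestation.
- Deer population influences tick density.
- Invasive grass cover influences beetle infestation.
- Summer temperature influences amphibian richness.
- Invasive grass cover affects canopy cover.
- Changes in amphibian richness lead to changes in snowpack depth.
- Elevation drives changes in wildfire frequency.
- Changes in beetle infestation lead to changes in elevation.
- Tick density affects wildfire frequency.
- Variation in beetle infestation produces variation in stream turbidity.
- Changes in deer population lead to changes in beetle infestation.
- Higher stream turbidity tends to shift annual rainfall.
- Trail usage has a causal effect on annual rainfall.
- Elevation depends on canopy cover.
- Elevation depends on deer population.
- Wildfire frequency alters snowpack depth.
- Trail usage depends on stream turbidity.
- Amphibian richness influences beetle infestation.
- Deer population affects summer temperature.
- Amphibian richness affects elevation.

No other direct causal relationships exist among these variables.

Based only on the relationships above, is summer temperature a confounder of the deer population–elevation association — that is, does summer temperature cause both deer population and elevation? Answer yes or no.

Summer temperature has no stated causal path to deer population. A confounder must cause both variables, so summer temperature does not qualify.

no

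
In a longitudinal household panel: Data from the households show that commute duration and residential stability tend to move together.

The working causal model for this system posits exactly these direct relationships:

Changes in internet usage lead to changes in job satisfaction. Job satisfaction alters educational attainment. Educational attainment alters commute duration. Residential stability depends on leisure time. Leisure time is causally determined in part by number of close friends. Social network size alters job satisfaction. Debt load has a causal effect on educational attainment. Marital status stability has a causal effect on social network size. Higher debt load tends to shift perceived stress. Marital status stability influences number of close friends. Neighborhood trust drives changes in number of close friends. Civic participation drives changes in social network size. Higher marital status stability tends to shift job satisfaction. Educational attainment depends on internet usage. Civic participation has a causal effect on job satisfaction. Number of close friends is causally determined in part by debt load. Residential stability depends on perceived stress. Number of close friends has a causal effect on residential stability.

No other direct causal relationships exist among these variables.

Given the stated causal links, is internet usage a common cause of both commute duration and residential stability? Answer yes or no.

no

Internet usage has no stated causal path to residential stability. A confounder must cause both variables, so internet usage does not qualify.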